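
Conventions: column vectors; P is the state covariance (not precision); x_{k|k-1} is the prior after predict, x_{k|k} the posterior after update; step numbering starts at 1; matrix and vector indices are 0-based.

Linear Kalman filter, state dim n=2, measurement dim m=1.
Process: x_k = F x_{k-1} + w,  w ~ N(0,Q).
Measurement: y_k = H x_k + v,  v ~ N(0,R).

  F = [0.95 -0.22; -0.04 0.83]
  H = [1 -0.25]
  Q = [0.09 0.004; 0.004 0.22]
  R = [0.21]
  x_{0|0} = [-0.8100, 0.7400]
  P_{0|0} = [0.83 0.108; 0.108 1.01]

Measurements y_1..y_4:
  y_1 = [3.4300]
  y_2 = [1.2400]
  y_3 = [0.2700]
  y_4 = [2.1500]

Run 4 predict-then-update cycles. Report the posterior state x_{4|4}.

step 1: x^-=[-0.9323, 0.6466]  P^-=[0.8428 -0.1259; -0.1259 0.9099]  S=[1.1726]  K=[0.7456; -0.3013]  nu=[4.5240]  x^+=[2.4407, -0.7166]  P^+=[0.1910 0.1376; 0.1376 0.8035]
step 2: x^-=[2.4763, -0.6924]  P^-=[0.2437 -0.0403; -0.0403 0.7647]  S=[0.5217]  K=[0.4865; -0.4437]  nu=[-1.4094]  x^+=[1.7906, -0.0671]  P^+=[0.1203 0.0723; 0.0723 0.6620]
step 3: x^-=[1.7158, -0.1273]  P^-=[0.2003 -0.0638; -0.0638 0.6714]  S=[0.4842]  K=[0.4467; -0.4784]  nu=[-1.4777]  x^+=[1.0558, 0.5796]  P^+=[0.1037 0.0397; 0.0397 0.5606]
step 4: x^-=[0.8755, 0.4388]  P^-=[0.1942 -0.0707; -0.0707 0.6037]  S=[0.4772]  K=[0.4439; -0.4644]  nu=[1.3842]  x^+=[1.4899, -0.2039]  P^+=[0.1001 0.0277; 0.0277 0.5008]

x_post = [1.4899, -0.2039]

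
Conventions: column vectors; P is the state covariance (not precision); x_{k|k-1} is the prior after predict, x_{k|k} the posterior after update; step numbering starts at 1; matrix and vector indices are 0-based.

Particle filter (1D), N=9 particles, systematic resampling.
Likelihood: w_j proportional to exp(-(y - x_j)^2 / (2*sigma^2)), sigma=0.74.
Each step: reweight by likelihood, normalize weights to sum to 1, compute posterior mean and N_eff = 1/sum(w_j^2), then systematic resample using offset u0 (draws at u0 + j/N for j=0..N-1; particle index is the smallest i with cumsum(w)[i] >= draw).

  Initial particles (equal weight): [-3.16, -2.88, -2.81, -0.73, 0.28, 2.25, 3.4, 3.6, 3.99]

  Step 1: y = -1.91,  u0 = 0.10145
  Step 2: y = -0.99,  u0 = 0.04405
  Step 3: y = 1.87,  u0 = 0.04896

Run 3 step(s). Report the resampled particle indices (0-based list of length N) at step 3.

step 1: w=[0.1674, 0.2954, 0.3329, 0.1956, 0.0087, 0.0000, 0.0000, 0.0000, 0.0000]  mean=-2.4555  Neff=3.7820  idx=[0, 1, 1, 1, 2, 2, 2, 3, 3]
step 2: w=[0.0063, 0.0178, 0.0178, 0.0178, 0.0225, 0.0225, 0.0225, 0.4363, 0.4363]  mean=-1.0008  Neff=2.6089  idx=[3, 7, 7, 7, 7, 8, 8, 8, 8]
step 3: w=[0.0000, 0.1250, 0.1250, 0.1250, 0.1250, 0.1250, 0.1250, 0.1250, 0.1250]  mean=-0.7300  Neff=8.0000  idx=[1, 2, 3, 4, 4, 5, 6, 7, 8]

resampled_idx = [1, 2, 3, 4, 4, 5, 6, 7, 8]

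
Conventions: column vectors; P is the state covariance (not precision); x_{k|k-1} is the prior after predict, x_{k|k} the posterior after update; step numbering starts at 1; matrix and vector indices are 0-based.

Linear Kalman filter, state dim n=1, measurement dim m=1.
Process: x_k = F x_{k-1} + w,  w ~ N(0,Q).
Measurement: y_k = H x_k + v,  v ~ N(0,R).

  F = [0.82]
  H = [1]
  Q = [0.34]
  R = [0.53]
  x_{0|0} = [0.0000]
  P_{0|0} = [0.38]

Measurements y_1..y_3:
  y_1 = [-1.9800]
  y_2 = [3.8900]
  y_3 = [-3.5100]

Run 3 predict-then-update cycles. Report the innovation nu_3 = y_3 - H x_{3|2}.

innov = [-4.7500]

step 1: x^-=[0.0000]  P^-=[0.5955]  S=[1.1255]  K=[0.5291]  nu=[-1.9800]  x^+=[-1.0476]  P^+=[0.2804]
step 2: x^-=[-0.8591]  P^-=[0.5286]  S=[1.0586]  K=[0.4993]  nu=[4.7491]  x^+=[1.5122]  P^+=[0.2646]
step 3: x^-=[1.2400]  P^-=[0.5179]  S=[1.0479]  K=[0.4942]  nu=[-4.7500]  x^+=[-1.1077]  P^+=[0.2620]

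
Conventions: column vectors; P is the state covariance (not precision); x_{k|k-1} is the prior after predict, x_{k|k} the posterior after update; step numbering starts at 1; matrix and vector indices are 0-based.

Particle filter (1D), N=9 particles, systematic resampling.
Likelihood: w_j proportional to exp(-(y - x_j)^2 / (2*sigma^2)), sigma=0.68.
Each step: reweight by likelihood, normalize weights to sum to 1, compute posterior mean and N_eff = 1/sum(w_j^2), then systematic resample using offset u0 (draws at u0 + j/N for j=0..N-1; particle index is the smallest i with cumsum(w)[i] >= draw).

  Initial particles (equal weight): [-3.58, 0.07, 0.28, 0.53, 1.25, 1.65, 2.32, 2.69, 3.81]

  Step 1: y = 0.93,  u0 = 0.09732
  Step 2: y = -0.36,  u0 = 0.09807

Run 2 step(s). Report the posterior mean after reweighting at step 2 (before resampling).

step 1: w=[0.0000, 0.1266, 0.1784, 0.2370, 0.2522, 0.1609, 0.0349, 0.0099, 0.0000]  mean=0.8728  Neff=5.1317  idx=[1, 2, 3, 3, 3, 4, 4, 5, 6]
step 2: w=[0.2854, 0.2238, 0.1480, 0.1480, 0.1480, 0.0211, 0.0211, 0.0044, 0.0001]  mean=0.3784  Neff=5.0467  idx=[0, 0, 1, 1, 2, 2, 3, 4, 6]

post_mean = 0.3784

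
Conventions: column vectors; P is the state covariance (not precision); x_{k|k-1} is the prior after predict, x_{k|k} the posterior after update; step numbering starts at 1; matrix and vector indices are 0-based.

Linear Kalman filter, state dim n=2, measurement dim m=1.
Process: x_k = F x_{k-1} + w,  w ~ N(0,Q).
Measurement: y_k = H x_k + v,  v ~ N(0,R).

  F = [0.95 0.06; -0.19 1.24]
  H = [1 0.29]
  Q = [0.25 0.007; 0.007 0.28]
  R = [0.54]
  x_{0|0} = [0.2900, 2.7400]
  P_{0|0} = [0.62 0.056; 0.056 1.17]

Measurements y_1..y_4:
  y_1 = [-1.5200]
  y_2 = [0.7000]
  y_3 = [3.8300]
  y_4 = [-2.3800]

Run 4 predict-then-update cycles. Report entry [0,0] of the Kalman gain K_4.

step 1: x^-=[0.4399, 3.3425]  P^-=[0.8201 0.0475; 0.0475 2.0750]  S=[1.5622]  K=[0.5338; 0.4156]  nu=[-2.9292]  x^+=[-1.1238, 2.1252]  P^+=[0.3750 -0.2991; -0.2991 1.8052]
step 2: x^-=[-0.9401, 2.8487]  P^-=[0.5608 -0.2753; -0.2753 3.2101]  S=[1.2111]  K=[0.3971; 0.5413]  nu=[0.8139]  x^+=[-0.6168, 3.2893]  P^+=[0.3698 -0.5357; -0.5357 2.8552]
step 3: x^-=[-0.3886, 4.1960]  P^-=[0.5330 -0.4723; -0.4723 4.9359]  S=[1.2142]  K=[0.3262; 0.7900]  nu=[3.0018]  x^+=[0.5904, 6.5673]  P^+=[0.4038 -0.7851; -0.7851 4.1782]
step 4: x^-=[0.9550, 8.0313]  P^-=[0.5400 -0.6709; -0.6709 7.0889]  S=[1.2870]  K=[0.2684; 1.0760]  nu=[-5.6640]  x^+=[-0.5651, 1.9366]  P^+=[0.4473 -1.0426; -1.0426 5.5988]

K[0,0] = 0.2684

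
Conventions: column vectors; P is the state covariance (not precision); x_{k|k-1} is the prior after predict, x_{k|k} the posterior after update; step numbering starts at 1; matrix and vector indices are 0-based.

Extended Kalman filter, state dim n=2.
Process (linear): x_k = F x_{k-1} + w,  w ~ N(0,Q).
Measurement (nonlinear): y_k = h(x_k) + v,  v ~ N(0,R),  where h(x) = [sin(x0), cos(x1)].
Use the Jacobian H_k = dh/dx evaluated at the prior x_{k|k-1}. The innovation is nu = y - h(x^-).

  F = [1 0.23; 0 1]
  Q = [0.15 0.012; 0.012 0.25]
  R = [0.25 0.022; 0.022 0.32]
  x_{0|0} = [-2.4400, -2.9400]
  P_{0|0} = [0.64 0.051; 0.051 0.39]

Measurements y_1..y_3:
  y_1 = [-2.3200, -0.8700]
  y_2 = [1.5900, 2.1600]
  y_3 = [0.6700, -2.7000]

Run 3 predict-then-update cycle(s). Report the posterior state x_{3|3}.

x_post = [-3.8173, -3.3497]

step 1: x^-=[-3.1162, -2.9400]  P^-=[0.8341 0.1527; 0.1527 0.6400]  H_jac=[-0.9997 0.0000; 0.0000 0.2002]  S=[1.0836 -0.0086; -0.0086 0.3457]  K=[-0.7690 0.0694; -0.1380 0.3673]  nu=[-2.2946, 0.1097]  x^+=[-1.3441, -2.5831]  P^+=[0.1908 0.0264; 0.0264 0.5719]
step 2: x^-=[-1.9382, -2.5831]  P^-=[0.3832 0.1700; 0.1700 0.8219]  H_jac=[-0.3592 0.0000; 0.0000 0.5299]  S=[0.2994 -0.0103; -0.0103 0.5508]  K=[-0.4543 0.1550; -0.1767 0.7874]  nu=[2.5233, 3.0080]  x^+=[-2.6183, -0.6603]  P^+=[0.3067 0.0747; 0.0747 0.4682]
step 3: x^-=[-2.7702, -0.6603]  P^-=[0.5158 0.1944; 0.1944 0.7182]  H_jac=[-0.9318 0.0000; 0.0000 0.6133]  S=[0.6979 -0.0891; -0.0891 0.5902]  K=[-0.6760 0.1000; -0.1675 0.7211]  nu=[1.0329, -3.4898]  x^+=[-3.8173, -3.3497]  P^+=[0.1790 0.0279; 0.0279 0.3702]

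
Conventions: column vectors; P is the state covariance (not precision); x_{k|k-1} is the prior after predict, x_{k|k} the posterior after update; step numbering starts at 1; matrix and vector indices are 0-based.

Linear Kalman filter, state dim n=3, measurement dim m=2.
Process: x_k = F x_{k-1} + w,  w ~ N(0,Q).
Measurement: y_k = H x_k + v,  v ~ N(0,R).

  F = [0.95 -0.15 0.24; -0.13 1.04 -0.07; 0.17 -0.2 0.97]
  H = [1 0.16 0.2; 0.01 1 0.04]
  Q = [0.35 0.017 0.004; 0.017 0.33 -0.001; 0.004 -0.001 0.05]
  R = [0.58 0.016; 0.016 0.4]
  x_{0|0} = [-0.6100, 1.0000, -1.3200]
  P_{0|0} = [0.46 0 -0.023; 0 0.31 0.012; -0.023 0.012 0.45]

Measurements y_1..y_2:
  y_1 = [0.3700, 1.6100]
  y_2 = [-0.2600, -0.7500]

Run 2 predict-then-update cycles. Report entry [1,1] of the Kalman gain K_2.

K[1,1] = 0.6109

step 1: x^-=[-1.0463, 1.2117, -1.5841]  P^-=[0.7867 -0.0904 0.1679; -0.0904 0.6731 -0.0908; 0.1679 -0.0908 0.4869]  S=[1.4358 0.0333; 0.0333 1.0650]  K=[0.5633 -0.0887; -0.0151 0.6282; 0.1763 -0.0709]  nu=[1.5392, 0.4721]  x^+=[-0.2212, 1.4850, -1.3462]  P^+=[0.3261 -0.0306 0.0205; -0.0306 0.2531 -0.0432; 0.0205 -0.0432 0.4377]
step 2: x^-=[-0.7560, 1.6674, -1.6404]  P^-=[0.6964 -0.1141 0.2008; -0.1141 0.6263 -0.1438; 0.2008 -0.1438 0.5070]  S=[1.3473 -0.0083; -0.0083 1.0136]  K=[0.5325 -0.0934; -0.0279 0.6109; 0.2065 -0.1182]  nu=[0.5573, -2.3442]  x^+=[-0.2402, 0.2198, -1.2483]  P^+=[0.3046 -0.0335 0.0408; -0.0335 0.2467 -0.0618; 0.0408 -0.0618 0.4350]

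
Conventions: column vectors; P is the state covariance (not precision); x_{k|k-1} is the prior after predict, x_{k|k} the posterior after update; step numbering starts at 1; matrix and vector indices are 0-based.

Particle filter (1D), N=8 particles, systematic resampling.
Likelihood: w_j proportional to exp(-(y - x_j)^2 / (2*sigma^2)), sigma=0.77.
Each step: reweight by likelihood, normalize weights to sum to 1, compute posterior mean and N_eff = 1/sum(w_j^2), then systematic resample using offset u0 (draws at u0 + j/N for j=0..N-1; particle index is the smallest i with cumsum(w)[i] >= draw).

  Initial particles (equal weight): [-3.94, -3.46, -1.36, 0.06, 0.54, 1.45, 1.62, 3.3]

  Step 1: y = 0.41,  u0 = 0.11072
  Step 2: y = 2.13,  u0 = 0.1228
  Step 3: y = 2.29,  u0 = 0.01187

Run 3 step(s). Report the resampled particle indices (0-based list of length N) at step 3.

step 1: w=[0.0000, 0.0000, 0.0269, 0.3400, 0.3717, 0.1514, 0.1097, 0.0003]  mean=0.5829  Neff=3.4549  idx=[3, 3, 3, 4, 4, 4, 5, 6]
step 2: w=[0.0141, 0.0141, 0.0141, 0.0619, 0.0619, 0.0619, 0.3532, 0.4189]  mean=1.2937  Neff=3.2013  idx=[4, 6, 6, 6, 7, 7, 7, 7]
step 3: w=[0.0169, 0.1234, 0.1234, 0.1234, 0.1532, 0.1532, 0.1532, 0.1532]  mean=1.5388  Neff=7.1491  idx=[0, 1, 2, 3, 4, 5, 6, 7]

resampled_idx = [0, 1, 2, 3, 4, 5, 6, 7]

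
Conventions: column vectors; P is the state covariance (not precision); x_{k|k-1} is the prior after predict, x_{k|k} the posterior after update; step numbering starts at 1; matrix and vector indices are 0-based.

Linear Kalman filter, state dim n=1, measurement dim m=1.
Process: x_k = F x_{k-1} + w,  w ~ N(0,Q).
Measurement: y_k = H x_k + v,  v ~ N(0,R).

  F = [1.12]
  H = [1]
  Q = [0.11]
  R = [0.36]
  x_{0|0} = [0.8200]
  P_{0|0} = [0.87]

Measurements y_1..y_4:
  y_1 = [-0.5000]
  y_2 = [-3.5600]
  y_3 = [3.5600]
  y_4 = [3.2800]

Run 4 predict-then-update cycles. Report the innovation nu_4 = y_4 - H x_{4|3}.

innov = [2.5771]

step 1: x^-=[0.9184]  P^-=[1.2013]  S=[1.5613]  K=[0.7694]  nu=[-1.4184]  x^+=[-0.1730]  P^+=[0.2770]
step 2: x^-=[-0.1937]  P^-=[0.4575]  S=[0.8175]  K=[0.5596]  nu=[-3.3663]  x^+=[-2.0775]  P^+=[0.2015]
step 3: x^-=[-2.3268]  P^-=[0.3627]  S=[0.7227]  K=[0.5019]  nu=[5.8868]  x^+=[0.6276]  P^+=[0.1807]
step 4: x^-=[0.7029]  P^-=[0.3366]  S=[0.6966]  K=[0.4832]  nu=[2.5771]  x^+=[1.9483]  P^+=[0.1740]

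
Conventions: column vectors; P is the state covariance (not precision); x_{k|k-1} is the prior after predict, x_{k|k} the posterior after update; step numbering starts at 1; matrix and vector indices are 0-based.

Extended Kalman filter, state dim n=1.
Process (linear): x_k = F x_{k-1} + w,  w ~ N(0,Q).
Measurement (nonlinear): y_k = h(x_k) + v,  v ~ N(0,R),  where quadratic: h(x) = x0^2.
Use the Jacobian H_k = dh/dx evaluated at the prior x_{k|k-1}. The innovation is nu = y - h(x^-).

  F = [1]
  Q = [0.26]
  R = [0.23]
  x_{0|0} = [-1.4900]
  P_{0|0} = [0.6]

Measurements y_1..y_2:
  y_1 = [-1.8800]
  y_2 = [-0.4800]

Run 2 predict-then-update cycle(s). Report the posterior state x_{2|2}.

x_post = [0.0181]

step 1: x^-=[-1.4900]  P^-=[0.8600]  H_jac=[-2.9800]  S=[7.8671]  K=[-0.3258]  nu=[-4.1001]  x^+=[-0.1544]  P^+=[0.0251]
step 2: x^-=[-0.1544]  P^-=[0.2851]  H_jac=[-0.3087]  S=[0.2572]  K=[-0.3423]  nu=[-0.5038]  x^+=[0.0181]  P^+=[0.2550]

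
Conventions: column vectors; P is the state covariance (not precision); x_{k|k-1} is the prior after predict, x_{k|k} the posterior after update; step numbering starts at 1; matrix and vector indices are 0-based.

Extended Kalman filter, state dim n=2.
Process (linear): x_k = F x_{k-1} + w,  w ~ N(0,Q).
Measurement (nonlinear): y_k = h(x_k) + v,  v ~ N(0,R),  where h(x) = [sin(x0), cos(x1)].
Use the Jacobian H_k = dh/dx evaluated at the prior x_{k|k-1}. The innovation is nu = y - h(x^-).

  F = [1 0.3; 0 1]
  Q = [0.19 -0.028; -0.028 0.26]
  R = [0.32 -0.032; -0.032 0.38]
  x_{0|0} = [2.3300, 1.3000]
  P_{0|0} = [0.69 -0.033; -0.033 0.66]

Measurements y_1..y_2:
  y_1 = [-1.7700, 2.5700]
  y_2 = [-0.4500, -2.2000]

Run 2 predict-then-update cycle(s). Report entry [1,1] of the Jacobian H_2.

step 1: x^-=[2.7200, 1.3000]  P^-=[0.9196 0.1370; 0.1370 0.9200]  H_jac=[-0.9124 0.0000; 0.0000 -0.9636]  S=[1.0856 0.0884; 0.0884 1.2342]  K=[-0.7687 -0.0519; -0.0570 -0.7142]  nu=[-2.1792, 2.3025]  x^+=[4.2757, -0.2203]  P^+=[0.2678 -0.0051; -0.0051 0.2798]
step 2: x^-=[4.2096, -0.2203]  P^-=[0.4799 0.0509; 0.0509 0.5398]  H_jac=[-0.4819 0.0000; 0.0000 0.2185]  S=[0.4314 -0.0374; -0.0374 0.4058]  K=[-0.5379 -0.0221; -0.0319 0.2878]  nu=[0.4262, -3.1758]  x^+=[4.0506, -1.1478]  P^+=[0.3558 0.0403; 0.0403 0.5050]

H_jac[1,1] = 0.2185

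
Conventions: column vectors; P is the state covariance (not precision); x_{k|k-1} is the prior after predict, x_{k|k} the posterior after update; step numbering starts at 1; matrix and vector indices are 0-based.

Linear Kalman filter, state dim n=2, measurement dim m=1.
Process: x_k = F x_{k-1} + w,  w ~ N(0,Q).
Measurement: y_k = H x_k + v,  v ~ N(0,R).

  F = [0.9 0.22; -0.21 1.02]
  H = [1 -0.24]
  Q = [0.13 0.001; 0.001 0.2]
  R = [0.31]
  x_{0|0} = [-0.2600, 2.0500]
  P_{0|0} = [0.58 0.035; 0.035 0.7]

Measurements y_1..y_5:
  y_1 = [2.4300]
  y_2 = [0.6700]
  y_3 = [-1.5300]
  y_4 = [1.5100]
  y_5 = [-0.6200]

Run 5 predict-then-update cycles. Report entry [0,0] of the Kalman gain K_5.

step 1: x^-=[0.2170, 2.1456]  P^-=[0.6475 0.0790; 0.0790 0.9389]  S=[0.9737]  K=[0.6456; -0.1503]  nu=[2.7279]  x^+=[1.9780, 1.7356]  P^+=[0.2418 0.1735; 0.1735 0.9169]
step 2: x^-=[2.1621, 1.3549]  P^-=[0.4389 0.3123; 0.3123 1.0903]  S=[0.6618]  K=[0.5499; 0.0765]  nu=[-1.1669]  x^+=[1.5204, 1.2657]  P^+=[0.2387 0.2844; 0.2844 1.0864]
step 3: x^-=[1.6468, 0.9717]  P^-=[0.4886 0.4476; 0.4476 1.2190]  S=[0.6539]  K=[0.5829; 0.2372]  nu=[-2.9436]  x^+=[-0.0690, 0.2736]  P^+=[0.2664 0.3572; 0.3572 1.1822]
step 4: x^-=[-0.0019, 0.2936]  P^-=[0.5445 0.5274; 0.5274 1.2886]  S=[0.6756]  K=[0.6186; 0.3228]  nu=[1.5823]  x^+=[0.9770, 0.8044]  P^+=[0.2860 0.3925; 0.3925 1.2182]
step 5: x^-=[1.0562, 0.6153]  P^-=[0.5760 0.5625; 0.5625 1.3119]  S=[0.6916]  K=[0.6377; 0.3580]  nu=[-1.5286]  x^+=[0.0815, 0.0680]  P^+=[0.2948 0.4046; 0.4046 1.2233]

K[0,0] = 0.6377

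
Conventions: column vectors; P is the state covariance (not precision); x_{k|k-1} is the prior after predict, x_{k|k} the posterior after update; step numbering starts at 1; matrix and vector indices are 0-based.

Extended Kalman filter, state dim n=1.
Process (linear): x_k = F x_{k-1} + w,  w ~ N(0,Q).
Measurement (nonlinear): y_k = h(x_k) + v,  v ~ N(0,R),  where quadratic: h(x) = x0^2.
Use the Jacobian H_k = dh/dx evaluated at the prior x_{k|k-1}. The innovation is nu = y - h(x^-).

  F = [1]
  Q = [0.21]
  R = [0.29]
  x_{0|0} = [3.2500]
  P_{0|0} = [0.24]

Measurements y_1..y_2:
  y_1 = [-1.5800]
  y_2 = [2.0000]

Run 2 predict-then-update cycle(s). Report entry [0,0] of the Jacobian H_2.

H_jac[0,0] = 2.8200

step 1: x^-=[3.2500]  P^-=[0.4500]  H_jac=[6.5000]  S=[19.3025]  K=[0.1515]  nu=[-12.1425]  x^+=[1.4100]  P^+=[0.0068]
step 2: x^-=[1.4100]  P^-=[0.2168]  H_jac=[2.8200]  S=[2.0137]  K=[0.3035]  nu=[0.0119]  x^+=[1.4136]  P^+=[0.0312]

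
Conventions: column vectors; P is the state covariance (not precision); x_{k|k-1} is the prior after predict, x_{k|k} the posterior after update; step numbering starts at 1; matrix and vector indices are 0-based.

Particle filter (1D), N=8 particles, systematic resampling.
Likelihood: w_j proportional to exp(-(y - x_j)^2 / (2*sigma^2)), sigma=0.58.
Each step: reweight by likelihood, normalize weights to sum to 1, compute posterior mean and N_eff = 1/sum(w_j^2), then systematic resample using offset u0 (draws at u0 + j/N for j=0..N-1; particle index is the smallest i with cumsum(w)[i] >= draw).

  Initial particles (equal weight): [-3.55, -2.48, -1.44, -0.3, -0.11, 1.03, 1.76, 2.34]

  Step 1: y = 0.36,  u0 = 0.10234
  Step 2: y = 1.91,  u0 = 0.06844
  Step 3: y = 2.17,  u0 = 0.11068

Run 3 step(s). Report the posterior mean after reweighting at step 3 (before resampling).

post_mean = 1.6867

step 1: w=[0.0000, 0.0000, 0.0044, 0.2873, 0.3952, 0.2816, 0.0298, 0.0016]  mean=0.2103  Neff=3.1352  idx=[3, 3, 4, 4, 4, 5, 5, 6]
step 2: w=[0.0004, 0.0004, 0.0014, 0.0014, 0.0014, 0.1967, 0.1967, 0.6014]  mean=1.4629  Neff=2.2776  idx=[5, 5, 6, 7, 7, 7, 7, 7]
step 3: w=[0.0335, 0.0335, 0.0335, 0.1799, 0.1799, 0.1799, 0.1799, 0.1799]  mean=1.6867  Neff=6.0529  idx=[3, 3, 4, 5, 5, 6, 7, 7]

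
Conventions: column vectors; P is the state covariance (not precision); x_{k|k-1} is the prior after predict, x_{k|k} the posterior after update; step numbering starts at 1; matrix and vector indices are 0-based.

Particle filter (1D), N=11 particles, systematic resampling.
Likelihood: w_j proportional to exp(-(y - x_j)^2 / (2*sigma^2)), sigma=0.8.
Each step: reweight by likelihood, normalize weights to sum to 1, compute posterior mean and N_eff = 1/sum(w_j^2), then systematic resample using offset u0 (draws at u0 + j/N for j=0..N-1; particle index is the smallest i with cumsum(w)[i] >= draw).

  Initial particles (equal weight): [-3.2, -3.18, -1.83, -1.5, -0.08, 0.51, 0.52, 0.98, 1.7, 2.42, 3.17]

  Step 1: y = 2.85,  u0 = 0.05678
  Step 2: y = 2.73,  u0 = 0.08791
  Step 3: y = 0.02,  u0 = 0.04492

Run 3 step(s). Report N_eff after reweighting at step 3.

N_eff = 1.9552

step 1: w=[0.0000, 0.0000, 0.0000, 0.0000, 0.0005, 0.0062, 0.0064, 0.0291, 0.1589, 0.3865, 0.4123]  mean=2.5475  Neff=2.8937  idx=[8, 8, 9, 9, 9, 9, 10, 10, 10, 10, 10]
step 2: w=[0.0492, 0.0492, 0.1044, 0.1044, 0.1044, 0.1044, 0.0968, 0.0968, 0.0968, 0.0968, 0.0968]  mean=2.7122  Neff=10.4930  idx=[1, 2, 3, 4, 5, 6, 7, 8, 9, 10, 10]
step 3: w=[0.7010, 0.0706, 0.0706, 0.0706, 0.0706, 0.0027, 0.0027, 0.0027, 0.0027, 0.0027, 0.0027]  mean=1.9275  Neff=1.9552  idx=[0, 0, 0, 0, 0, 0, 0, 0, 2, 3, 4]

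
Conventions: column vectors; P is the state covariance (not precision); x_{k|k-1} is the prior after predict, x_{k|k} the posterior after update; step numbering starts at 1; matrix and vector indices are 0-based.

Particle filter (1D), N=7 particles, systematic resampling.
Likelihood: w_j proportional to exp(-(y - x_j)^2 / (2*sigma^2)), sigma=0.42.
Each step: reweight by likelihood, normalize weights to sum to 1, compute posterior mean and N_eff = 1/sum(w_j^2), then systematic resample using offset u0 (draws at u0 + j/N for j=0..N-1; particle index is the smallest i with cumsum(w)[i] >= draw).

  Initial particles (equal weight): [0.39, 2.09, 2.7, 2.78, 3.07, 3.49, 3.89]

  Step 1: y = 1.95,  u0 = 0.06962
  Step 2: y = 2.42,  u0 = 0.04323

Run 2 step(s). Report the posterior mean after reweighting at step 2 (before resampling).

post_mean = 2.2771

step 1: w=[0.0008, 0.7157, 0.1536, 0.1074, 0.0216, 0.0009, 0.0000]  mean=2.2790  Neff=1.8253  idx=[1, 1, 1, 1, 1, 2, 3]
step 2: w=[0.1422, 0.1422, 0.1422, 0.1422, 0.1422, 0.1550, 0.1341]  mean=2.2771  Neff=6.9889  idx=[0, 1, 2, 3, 4, 5, 6]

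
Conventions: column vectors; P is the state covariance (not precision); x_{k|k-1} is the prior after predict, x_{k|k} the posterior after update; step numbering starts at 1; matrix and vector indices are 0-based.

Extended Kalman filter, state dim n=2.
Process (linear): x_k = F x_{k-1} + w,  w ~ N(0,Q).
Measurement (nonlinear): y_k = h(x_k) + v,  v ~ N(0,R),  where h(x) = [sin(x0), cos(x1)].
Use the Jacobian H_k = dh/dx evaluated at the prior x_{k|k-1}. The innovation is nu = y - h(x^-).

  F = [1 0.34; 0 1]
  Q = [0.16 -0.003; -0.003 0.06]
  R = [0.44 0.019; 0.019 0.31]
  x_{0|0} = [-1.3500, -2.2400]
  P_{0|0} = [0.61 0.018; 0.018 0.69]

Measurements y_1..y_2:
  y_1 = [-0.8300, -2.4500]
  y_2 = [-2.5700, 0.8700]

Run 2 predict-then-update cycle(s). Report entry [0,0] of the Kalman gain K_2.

step 1: x^-=[-2.1116, -2.2400]  P^-=[0.8620 0.2496; 0.2496 0.7500]  H_jac=[-0.5148 0.0000; 0.0000 0.7843]  S=[0.6685 -0.0818; -0.0818 0.7714]  K=[-0.6411 0.1858; -0.1002 0.7520]  nu=[0.0273, -1.8296]  x^+=[-2.4691, -3.6186]  P^+=[0.5411 0.0579; 0.0579 0.2948]
step 2: x^-=[-3.6994, -3.6186]  P^-=[0.7746 0.1551; 0.1551 0.3548]  H_jac=[-0.8484 0.0000; 0.0000 -0.4591]  S=[0.9975 0.0794; 0.0794 0.3848]  K=[-0.6548 -0.0499; -0.0999 -0.4027]  nu=[-3.0993, 1.7584]  x^+=[-1.7578, -4.0171]  P^+=[0.3407 0.0608; 0.0608 0.2760]

K[0,0] = -0.6548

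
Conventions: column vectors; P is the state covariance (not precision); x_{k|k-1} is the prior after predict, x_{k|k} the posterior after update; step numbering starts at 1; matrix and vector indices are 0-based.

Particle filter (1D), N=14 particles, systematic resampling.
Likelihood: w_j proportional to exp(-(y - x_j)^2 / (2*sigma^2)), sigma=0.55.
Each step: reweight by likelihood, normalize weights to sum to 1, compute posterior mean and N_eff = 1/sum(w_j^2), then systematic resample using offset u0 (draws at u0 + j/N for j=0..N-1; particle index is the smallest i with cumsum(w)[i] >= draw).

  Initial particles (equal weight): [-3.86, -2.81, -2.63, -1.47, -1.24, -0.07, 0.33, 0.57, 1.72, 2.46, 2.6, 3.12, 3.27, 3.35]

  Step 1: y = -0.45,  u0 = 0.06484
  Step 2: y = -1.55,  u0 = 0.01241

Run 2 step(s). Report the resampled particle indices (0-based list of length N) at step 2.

resampled_idx = [0, 0, 0, 0, 1, 1, 1, 2, 2, 2, 3, 3, 3, 3]

step 1: w=[0.0000, 0.0001, 0.0002, 0.0958, 0.1907, 0.4214, 0.1957, 0.0958, 0.0002, 0.0000, 0.0000, 0.0000, 0.0000, 0.0000]  mean=-0.2880  Neff=3.6950  idx=[3, 4, 4, 4, 5, 5, 5, 5, 5, 5, 6, 6, 7, 7]
step 2: w=[0.2662, 0.2296, 0.2296, 0.2296, 0.0072, 0.0072, 0.0072, 0.0072, 0.0072, 0.0072, 0.0008, 0.0008, 0.0002, 0.0002]  mean=-1.2476  Neff=4.3615  idx=[0, 0, 0, 0, 1, 1, 1, 2, 2, 2, 3, 3, 3, 3]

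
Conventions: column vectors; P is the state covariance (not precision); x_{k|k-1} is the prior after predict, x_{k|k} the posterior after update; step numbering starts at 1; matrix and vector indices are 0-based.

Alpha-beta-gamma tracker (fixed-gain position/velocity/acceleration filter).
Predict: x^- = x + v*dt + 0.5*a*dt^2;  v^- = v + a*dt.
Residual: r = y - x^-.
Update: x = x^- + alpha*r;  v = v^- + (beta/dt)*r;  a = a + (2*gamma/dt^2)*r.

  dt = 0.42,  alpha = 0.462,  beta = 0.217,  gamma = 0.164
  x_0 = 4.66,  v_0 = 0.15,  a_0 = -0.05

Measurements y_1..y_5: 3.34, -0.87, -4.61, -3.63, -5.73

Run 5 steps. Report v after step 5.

step 1: x_pred=4.7186  r=-1.3786  x^+=4.0817  v^+=-0.5833  a^+=-2.6134
step 2: x_pred=3.6062  r=-4.4762  x^+=1.5382  v^+=-3.9936  a^+=-10.9365
step 3: x_pred=-1.1037  r=-3.5063  x^+=-2.7236  v^+=-10.3985  a^+=-17.4561
step 4: x_pred=-8.6306  r=5.0006  x^+=-6.3203  v^+=-15.1464  a^+=-8.1579
step 5: x_pred=-13.4014  r=7.6714  x^+=-9.8572  v^+=-14.6092  a^+=6.1063

v_post = -14.6092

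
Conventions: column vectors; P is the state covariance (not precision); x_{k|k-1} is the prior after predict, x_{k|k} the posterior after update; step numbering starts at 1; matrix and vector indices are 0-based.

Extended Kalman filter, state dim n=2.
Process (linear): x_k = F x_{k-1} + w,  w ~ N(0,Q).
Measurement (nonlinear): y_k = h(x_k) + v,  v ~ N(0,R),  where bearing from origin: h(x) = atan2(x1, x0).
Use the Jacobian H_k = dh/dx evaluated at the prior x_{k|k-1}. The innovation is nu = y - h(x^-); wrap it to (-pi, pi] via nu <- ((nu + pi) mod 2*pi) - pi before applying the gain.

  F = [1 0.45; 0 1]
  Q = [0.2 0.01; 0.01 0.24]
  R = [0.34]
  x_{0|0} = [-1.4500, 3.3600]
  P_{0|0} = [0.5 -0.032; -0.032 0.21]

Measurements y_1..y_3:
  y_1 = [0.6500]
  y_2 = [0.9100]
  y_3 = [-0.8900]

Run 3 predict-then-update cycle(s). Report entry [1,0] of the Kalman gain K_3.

step 1: x^-=[0.0620, 3.3600]  P^-=[0.7137 0.0725; 0.0725 0.4500]  H_jac=[-0.2975 0.0055]  S=[0.4030]  K=[-0.5260; -0.0474]  nu=[-0.9023]  x^+=[0.5366, 3.4028]  P^+=[0.6022 0.0625; 0.0625 0.4491]
step 2: x^-=[2.0679, 3.4028]  P^-=[0.9494 0.2745; 0.2745 0.6891]  H_jac=[-0.2146 0.1304]  S=[0.3801]  K=[-0.4419; 0.0814]  nu=[-0.1147]  x^+=[2.1186, 3.3934]  P^+=[0.8752 0.2882; 0.2882 0.6866]
step 3: x^-=[3.6456, 3.3934]  P^-=[1.4736 0.6072; 0.6072 0.9266]  H_jac=[-0.1368 0.1470]  S=[0.3632]  K=[-0.3094; 0.1462]  nu=[-1.6396]  x^+=[4.1528, 3.1536]  P^+=[1.4389 0.6236; 0.6236 0.9188]

K[1,0] = 0.1462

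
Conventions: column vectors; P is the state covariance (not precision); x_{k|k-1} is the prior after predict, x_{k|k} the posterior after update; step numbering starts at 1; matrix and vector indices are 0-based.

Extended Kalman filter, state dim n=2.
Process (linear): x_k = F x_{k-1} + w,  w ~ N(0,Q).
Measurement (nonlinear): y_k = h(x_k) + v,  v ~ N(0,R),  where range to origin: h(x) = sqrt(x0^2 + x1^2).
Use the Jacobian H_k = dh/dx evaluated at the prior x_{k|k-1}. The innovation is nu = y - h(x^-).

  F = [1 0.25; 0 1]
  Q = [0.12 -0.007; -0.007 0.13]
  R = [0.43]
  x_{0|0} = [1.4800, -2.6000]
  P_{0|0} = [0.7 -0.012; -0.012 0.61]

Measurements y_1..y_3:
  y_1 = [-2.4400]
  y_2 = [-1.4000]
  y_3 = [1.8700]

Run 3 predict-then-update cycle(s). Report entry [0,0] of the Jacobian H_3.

H_jac[0,0] = -0.9546

step 1: x^-=[0.8300, -2.6000]  P^-=[0.8521 0.1335; 0.1335 0.7400]  H_jac=[0.3041 -0.9526]  S=[1.1030]  K=[0.1196; -0.6023]  nu=[-5.1693]  x^+=[0.2116, 0.5135]  P^+=[0.8363 0.2130; 0.2130 0.3399]
step 2: x^-=[0.3399, 0.5135]  P^-=[1.0841 0.2909; 0.2909 0.4699]  H_jac=[0.5520 0.8338]  S=[1.3549]  K=[0.6207; 0.4077]  nu=[-2.0158]  x^+=[-0.9114, -0.3084]  P^+=[0.5620 -0.0519; -0.0519 0.2446]
step 3: x^-=[-0.9885, -0.3084]  P^-=[0.6713 0.0022; 0.0022 0.3746]  H_jac=[-0.9546 -0.2978]  S=[1.0763]  K=[-0.5961; -0.1056]  nu=[0.8345]  x^+=[-1.4859, -0.3965]  P^+=[0.2889 -0.0656; -0.0656 0.3626]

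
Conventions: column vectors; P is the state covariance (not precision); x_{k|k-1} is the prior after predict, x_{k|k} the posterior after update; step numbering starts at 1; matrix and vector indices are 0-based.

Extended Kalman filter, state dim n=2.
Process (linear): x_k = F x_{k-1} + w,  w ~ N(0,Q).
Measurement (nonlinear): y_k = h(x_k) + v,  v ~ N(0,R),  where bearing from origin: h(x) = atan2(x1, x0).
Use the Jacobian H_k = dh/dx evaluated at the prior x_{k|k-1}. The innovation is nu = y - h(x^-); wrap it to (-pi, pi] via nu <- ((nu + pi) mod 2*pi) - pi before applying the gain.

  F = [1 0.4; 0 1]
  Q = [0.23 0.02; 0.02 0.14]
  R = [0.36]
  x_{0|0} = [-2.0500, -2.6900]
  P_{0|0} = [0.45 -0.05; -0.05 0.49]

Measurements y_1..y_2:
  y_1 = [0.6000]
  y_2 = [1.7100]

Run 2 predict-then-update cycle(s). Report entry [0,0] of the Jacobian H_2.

H_jac[0,0] = 0.1294

step 1: x^-=[-3.1260, -2.6900]  P^-=[0.7184 0.1660; 0.1660 0.6300]  H_jac=[0.1582 -0.1838]  S=[0.3896]  K=[0.2133; -0.2298]  nu=[3.0310]  x^+=[-2.4794, -3.3866]  P^+=[0.7007 0.1851; 0.1851 0.6094]
step 2: x^-=[-3.8340, -3.3866]  P^-=[1.1763 0.4489; 0.4489 0.7494]  H_jac=[0.1294 -0.1465]  S=[0.3788]  K=[0.2283; -0.1365]  nu=[-2.1551]  x^+=[-4.3260, -3.0924]  P^+=[1.1565 0.4607; 0.4607 0.7424]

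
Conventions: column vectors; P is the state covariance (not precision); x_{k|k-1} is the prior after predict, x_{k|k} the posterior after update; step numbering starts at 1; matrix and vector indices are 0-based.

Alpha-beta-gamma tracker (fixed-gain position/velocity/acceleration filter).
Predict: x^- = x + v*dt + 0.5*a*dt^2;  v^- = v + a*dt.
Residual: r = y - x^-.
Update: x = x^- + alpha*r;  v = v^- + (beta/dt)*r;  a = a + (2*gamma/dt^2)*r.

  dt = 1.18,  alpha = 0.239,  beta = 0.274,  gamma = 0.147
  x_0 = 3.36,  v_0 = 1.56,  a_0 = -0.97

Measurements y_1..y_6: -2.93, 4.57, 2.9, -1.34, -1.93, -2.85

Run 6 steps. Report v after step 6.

v_post = 2.9232

step 1: x_pred=4.5255  r=-7.4555  x^+=2.7436  v^+=-1.3158  a^+=-2.5442
step 2: x_pred=-0.5803  r=5.1503  x^+=0.6506  v^+=-3.1220  a^+=-1.4567
step 3: x_pred=-4.0475  r=6.9475  x^+=-2.3871  v^+=-3.2277  a^+=0.0102
step 4: x_pred=-6.1887  r=4.8487  x^+=-5.0299  v^+=-2.0898  a^+=1.0340
step 5: x_pred=-6.7760  r=4.8460  x^+=-5.6178  v^+=0.2556  a^+=2.0572
step 6: x_pred=-3.8840  r=1.0340  x^+=-3.6369  v^+=2.9232  a^+=2.2755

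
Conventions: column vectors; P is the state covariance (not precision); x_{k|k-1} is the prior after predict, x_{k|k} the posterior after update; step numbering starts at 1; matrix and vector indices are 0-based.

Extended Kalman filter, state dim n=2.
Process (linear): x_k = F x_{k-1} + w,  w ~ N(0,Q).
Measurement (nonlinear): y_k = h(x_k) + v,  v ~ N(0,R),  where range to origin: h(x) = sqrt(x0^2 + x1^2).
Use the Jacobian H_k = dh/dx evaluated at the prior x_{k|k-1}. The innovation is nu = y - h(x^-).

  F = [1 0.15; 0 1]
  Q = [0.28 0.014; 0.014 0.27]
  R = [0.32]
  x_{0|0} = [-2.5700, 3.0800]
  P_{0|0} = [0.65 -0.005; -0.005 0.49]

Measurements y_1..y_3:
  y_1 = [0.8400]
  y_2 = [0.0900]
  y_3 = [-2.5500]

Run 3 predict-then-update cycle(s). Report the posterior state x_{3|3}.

step 1: x^-=[-2.1080, 3.0800]  P^-=[0.9395 0.0825; 0.0825 0.7600]  H_jac=[-0.5648 0.8252]  S=[1.0604]  K=[-0.4362; 0.5475]  nu=[-2.8923]  x^+=[-0.8463, 1.4964]  P^+=[0.7377 0.3358; 0.3358 0.4421]
step 2: x^-=[-0.6218, 1.4964]  P^-=[1.1284 0.4161; 0.4161 0.7121]  H_jac=[-0.3837 0.9234]  S=[0.7985]  K=[-0.0611; 0.6236]  nu=[-1.5304]  x^+=[-0.5283, 0.5421]  P^+=[1.1254 0.4465; 0.4465 0.4016]
step 3: x^-=[-0.4470, 0.5421]  P^-=[1.5484 0.5208; 0.5208 0.6716]  H_jac=[-0.6362 0.7715]  S=[0.8353]  K=[-0.6984; 0.2237]  nu=[-3.2526]  x^+=[1.8245, -0.1856]  P^+=[1.1410 0.6513; 0.6513 0.6298]

x_post = [1.8245, -0.1856]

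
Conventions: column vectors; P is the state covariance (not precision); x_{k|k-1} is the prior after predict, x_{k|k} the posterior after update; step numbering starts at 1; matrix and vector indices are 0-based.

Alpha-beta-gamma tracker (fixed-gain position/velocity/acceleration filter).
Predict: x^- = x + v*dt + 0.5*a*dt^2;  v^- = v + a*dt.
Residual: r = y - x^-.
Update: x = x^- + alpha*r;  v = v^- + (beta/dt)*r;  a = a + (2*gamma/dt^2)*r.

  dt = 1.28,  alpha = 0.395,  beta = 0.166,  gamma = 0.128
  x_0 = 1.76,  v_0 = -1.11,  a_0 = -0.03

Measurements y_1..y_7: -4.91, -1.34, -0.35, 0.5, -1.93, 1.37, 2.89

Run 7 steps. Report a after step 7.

step 1: x_pred=0.3146  r=-5.2246  x^+=-1.7491  v^+=-1.8260  a^+=-0.8463
step 2: x_pred=-4.7797  r=3.4397  x^+=-3.4210  v^+=-2.4632  a^+=-0.3089
step 3: x_pred=-6.8270  r=6.4770  x^+=-4.2686  v^+=-2.0186  a^+=0.7031
step 4: x_pred=-6.2764  r=6.7764  x^+=-3.5997  v^+=-0.2398  a^+=1.7619
step 5: x_pred=-2.4633  r=0.5333  x^+=-2.2526  v^+=2.0846  a^+=1.8453
step 6: x_pred=1.9273  r=-0.5573  x^+=1.7072  v^+=4.3743  a^+=1.7582
step 7: x_pred=8.7466  r=-5.8566  x^+=6.4332  v^+=5.8652  a^+=0.8431

a_post = 0.8431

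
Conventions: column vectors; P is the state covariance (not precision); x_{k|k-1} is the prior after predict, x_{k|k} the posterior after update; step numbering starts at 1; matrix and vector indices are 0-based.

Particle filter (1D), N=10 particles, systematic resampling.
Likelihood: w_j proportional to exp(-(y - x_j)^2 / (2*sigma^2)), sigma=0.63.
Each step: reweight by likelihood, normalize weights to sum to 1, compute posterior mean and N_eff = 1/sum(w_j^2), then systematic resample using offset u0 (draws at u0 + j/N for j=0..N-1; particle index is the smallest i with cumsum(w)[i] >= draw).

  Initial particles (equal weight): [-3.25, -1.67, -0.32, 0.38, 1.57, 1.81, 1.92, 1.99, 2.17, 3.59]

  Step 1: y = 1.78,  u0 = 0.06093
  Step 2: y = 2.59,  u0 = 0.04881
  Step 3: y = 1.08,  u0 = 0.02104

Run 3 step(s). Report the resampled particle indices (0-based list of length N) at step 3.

step 1: w=[0.0000, 0.0000, 0.0008, 0.0176, 0.1972, 0.2082, 0.2034, 0.1972, 0.1721, 0.0034]  mean=1.8615  Neff=5.1957  idx=[4, 4, 5, 5, 6, 6, 7, 7, 8, 8]
step 2: w=[0.0492, 0.0492, 0.0848, 0.0848, 0.1037, 0.1037, 0.1160, 0.1160, 0.1462, 0.1462]  mean=1.9562  Neff=9.0560  idx=[0, 2, 3, 4, 5, 6, 7, 8, 8, 9]
step 3: w=[0.1866, 0.1291, 0.1291, 0.1038, 0.1038, 0.0890, 0.0890, 0.0565, 0.0565, 0.0565]  mean=1.8811  Neff=8.6855  idx=[0, 0, 1, 2, 2, 3, 4, 5, 6, 8]

resampled_idx = [0, 0, 1, 2, 2, 3, 4, 5, 6, 8]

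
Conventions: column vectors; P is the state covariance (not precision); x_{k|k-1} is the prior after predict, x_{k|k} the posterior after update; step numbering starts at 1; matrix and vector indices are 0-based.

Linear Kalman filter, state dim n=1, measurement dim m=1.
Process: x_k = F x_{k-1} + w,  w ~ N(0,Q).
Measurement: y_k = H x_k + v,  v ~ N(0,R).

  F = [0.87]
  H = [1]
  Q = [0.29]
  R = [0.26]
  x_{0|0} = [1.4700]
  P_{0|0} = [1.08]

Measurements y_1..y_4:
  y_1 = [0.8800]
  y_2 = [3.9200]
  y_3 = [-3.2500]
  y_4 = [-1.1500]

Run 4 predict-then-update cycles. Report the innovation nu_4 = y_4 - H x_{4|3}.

step 1: x^-=[1.2789]  P^-=[1.1075]  S=[1.3675]  K=[0.8099]  nu=[-0.3989]  x^+=[0.9558]  P^+=[0.2106]
step 2: x^-=[0.8316]  P^-=[0.4494]  S=[0.7094]  K=[0.6335]  nu=[3.0884]  x^+=[2.7880]  P^+=[0.1647]
step 3: x^-=[2.4256]  P^-=[0.4147]  S=[0.6747]  K=[0.6146]  nu=[-5.6756]  x^+=[-1.0628]  P^+=[0.1598]
step 4: x^-=[-0.9246]  P^-=[0.4110]  S=[0.6710]  K=[0.6125]  nu=[-0.2254]  x^+=[-1.0627]  P^+=[0.1592]

innov = [-0.2254]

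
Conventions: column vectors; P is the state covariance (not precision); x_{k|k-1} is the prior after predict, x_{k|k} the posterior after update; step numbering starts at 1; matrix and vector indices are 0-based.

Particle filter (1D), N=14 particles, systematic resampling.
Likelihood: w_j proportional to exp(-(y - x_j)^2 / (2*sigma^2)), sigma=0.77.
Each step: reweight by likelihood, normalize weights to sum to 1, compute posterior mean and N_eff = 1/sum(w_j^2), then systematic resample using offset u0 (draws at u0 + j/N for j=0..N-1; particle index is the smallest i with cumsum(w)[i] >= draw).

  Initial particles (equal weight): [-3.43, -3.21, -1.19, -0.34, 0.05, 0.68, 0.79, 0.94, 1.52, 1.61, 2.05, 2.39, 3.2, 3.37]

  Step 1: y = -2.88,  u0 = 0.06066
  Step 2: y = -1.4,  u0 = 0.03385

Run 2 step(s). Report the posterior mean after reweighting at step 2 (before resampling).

post_mean = -2.0124

step 1: w=[0.4348, 0.5119, 0.0505, 0.0024, 0.0004, 0.0000, 0.0000, 0.0000, 0.0000, 0.0000, 0.0000, 0.0000, 0.0000, 0.0000]  mean=-3.1953  Neff=2.2045  idx=[0, 0, 0, 0, 0, 0, 1, 1, 1, 1, 1, 1, 1, 2]
step 2: w=[0.0195, 0.0195, 0.0195, 0.0195, 0.0195, 0.0195, 0.0397, 0.0397, 0.0397, 0.0397, 0.0397, 0.0397, 0.0397, 0.6056]  mean=-2.0124  Neff=2.6315  idx=[1, 5, 7, 9, 11, 12, 13, 13, 13, 13, 13, 13, 13, 13]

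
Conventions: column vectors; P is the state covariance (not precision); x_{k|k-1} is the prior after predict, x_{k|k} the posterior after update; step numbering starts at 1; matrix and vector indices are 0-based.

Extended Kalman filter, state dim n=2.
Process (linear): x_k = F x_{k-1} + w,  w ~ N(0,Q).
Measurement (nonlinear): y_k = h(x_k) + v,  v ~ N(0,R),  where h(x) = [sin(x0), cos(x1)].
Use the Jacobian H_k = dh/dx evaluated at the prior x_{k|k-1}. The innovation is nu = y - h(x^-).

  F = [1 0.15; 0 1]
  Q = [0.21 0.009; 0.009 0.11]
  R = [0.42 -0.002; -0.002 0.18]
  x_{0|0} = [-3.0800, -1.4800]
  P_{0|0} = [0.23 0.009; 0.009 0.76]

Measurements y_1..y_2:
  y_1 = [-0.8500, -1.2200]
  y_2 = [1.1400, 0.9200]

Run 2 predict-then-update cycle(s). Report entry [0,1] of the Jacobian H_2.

step 1: x^-=[-3.3020, -1.4800]  P^-=[0.4598 0.1320; 0.1320 0.8700]  H_jac=[-0.9872 0.0000; 0.0000 0.9959]  S=[0.8681 -0.1318; -0.1318 1.0428]  K=[-0.5136 0.0612; -0.0245 0.8277]  nu=[-1.0097, -1.3107]  x^+=[-2.8636, -2.5402]  P^+=[0.2186 0.0121; 0.0121 0.1497]
step 2: x^-=[-3.2446, -2.5402]  P^-=[0.4356 0.0435; 0.0435 0.2597]  H_jac=[-0.9947 0.0000; 0.0000 0.5658]  S=[0.8510 -0.0265; -0.0265 0.2631]  K=[-0.5079 0.0425; -0.0336 0.5550]  nu=[1.0372, 1.7445]  x^+=[-3.6973, -1.6069]  P^+=[0.2145 0.0153; 0.0153 0.1767]

H_jac[0,1] = 0.0000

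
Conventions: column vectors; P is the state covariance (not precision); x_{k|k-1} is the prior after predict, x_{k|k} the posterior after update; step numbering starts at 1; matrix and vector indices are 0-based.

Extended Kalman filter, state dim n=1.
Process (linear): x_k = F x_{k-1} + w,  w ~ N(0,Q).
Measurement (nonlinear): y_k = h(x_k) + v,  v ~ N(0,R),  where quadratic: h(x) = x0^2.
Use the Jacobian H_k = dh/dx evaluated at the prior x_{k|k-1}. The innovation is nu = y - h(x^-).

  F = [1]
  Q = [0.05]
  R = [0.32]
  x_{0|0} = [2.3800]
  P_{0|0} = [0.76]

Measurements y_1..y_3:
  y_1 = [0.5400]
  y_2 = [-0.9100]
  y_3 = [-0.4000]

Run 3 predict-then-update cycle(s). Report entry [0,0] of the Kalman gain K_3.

step 1: x^-=[2.3800]  P^-=[0.8100]  H_jac=[4.7600]  S=[18.6727]  K=[0.2065]  nu=[-5.1244]  x^+=[1.3219]  P^+=[0.0139]
step 2: x^-=[1.3219]  P^-=[0.0639]  H_jac=[2.6438]  S=[0.7665]  K=[0.2203]  nu=[-2.6574]  x^+=[0.7364]  P^+=[0.0267]
step 3: x^-=[0.7364]  P^-=[0.0767]  H_jac=[1.4727]  S=[0.4863]  K=[0.2322]  nu=[-0.9422]  x^+=[0.5176]  P^+=[0.0505]

K[0,0] = 0.2322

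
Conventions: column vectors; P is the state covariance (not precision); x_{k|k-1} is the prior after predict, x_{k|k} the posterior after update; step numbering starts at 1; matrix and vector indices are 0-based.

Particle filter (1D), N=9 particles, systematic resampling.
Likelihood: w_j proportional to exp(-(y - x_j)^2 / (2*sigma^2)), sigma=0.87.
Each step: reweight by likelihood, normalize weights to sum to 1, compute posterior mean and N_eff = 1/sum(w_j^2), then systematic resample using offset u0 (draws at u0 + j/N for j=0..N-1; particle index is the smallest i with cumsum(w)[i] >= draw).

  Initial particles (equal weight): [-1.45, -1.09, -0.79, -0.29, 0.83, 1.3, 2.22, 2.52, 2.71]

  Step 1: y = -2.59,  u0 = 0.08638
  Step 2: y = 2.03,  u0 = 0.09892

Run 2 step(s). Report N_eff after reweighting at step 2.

N_eff = 1.8763

step 1: w=[0.5308, 0.2833, 0.1473, 0.0380, 0.0006, 0.0001, 0.0000, 0.0000, 0.0000]  mean=-1.2053  Neff=2.5967  idx=[0, 0, 0, 0, 1, 1, 1, 2, 3]
step 2: w=[0.0084, 0.0084, 0.0084, 0.0084, 0.0403, 0.0403, 0.0403, 0.1308, 0.7146]  mean=-0.4911  Neff=1.8763  idx=[5, 7, 8, 8, 8, 8, 8, 8, 8]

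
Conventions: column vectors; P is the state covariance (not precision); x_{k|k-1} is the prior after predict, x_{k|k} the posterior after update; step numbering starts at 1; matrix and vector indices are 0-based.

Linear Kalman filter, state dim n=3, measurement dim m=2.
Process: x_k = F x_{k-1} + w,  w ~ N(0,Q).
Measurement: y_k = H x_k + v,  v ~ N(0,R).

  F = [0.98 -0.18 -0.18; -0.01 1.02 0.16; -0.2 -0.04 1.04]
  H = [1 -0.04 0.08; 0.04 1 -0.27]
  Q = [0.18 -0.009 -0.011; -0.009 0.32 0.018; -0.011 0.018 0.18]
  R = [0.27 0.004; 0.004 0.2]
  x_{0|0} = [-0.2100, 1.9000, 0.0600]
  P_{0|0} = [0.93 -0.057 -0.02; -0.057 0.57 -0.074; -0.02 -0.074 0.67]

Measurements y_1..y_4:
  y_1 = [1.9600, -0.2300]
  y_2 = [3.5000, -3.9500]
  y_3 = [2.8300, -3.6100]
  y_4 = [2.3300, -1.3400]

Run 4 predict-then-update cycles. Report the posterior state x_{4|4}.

x_post = [2.7918, -2.1882, -0.6219]

step 1: x^-=[-0.5586, 1.9497, 0.0284]  P^-=[1.1357 -0.1866 -0.3222; -0.1866 0.9073 0.0425; -0.3222 0.0425 0.9563]  S=[1.3764 -0.1040; -0.1040 1.1480]  K=[0.8138 0.0265; -0.1017 0.7647; -0.1961 -0.2169]  nu=[2.5943, -2.1497]  x^+=[1.4957, 0.0420, -0.0142]  P^+=[0.2278 -0.0315 -0.1148; -0.0315 0.2057 0.1922; -0.1148 0.1922 0.8583]
step 2: x^-=[1.4608, 0.0257, -0.3156]  P^-=[0.4973 -0.1643 -0.3704; -0.1643 0.6197 0.3668; -0.3704 0.3668 1.1490]  S=[0.7272 -0.0576; -0.0576 0.7011]  K=[0.6514 -0.0098; -0.1626 0.7200; -0.4011 0.0266]  nu=[2.0655, -4.1193]  x^+=[2.8466, -3.2760, -1.2534]  P^+=[0.1880 -0.0552 -0.1791; -0.0552 0.2236 0.2890; -0.1791 0.2890 1.0303]
step 3: x^-=[3.6049, -3.5705, -1.7418]  P^-=[0.5025 -0.2266 -0.4799; -0.2266 0.6751 0.5043; -0.4799 0.5043 1.3518]  S=[0.7204 -0.0846; -0.0846 0.6943]  K=[0.6532 -0.0313; -0.2095 0.7376; -0.5313 0.1083]  nu=[-0.7784, -0.6540]  x^+=[3.1170, -3.8898, -1.3991]  P^+=[0.1910 -0.0707 -0.2201; -0.0707 0.2396 0.3336; -0.2201 0.3336 1.1305]
step 4: x^-=[4.0066, -4.2226, -1.9228]  P^-=[0.5321 -0.2640 -0.5504; -0.2640 0.7092 0.5722; -0.5504 0.5722 1.4735]  S=[0.7420 -0.0997; -0.0997 0.6993]  K=[0.6666 -0.0395; -0.2322 0.7451; -0.5959 0.1329]  nu=[-1.6917, 2.2032]  x^+=[2.7918, -2.1882, -0.6219]  P^+=[0.1960 -0.0781 -0.2408; -0.0781 0.2465 0.3529; -0.2408 0.3529 1.1818]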